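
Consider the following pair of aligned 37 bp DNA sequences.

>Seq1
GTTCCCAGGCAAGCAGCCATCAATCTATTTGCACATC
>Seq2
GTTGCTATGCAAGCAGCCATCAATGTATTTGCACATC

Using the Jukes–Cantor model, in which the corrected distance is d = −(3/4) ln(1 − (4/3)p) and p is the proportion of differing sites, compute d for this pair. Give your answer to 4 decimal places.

0.1167

Mismatches occur at site 4 (C↔G), site 6 (C↔T), site 8 (G↔T), site 25 (C↔G).
p = 4/37 = 0.108108.
d = −0.75 · ln(1 − (4/3)·0.108108) = −0.75 · ln(0.855856) = −0.75 · (-0.155653) = 0.1167.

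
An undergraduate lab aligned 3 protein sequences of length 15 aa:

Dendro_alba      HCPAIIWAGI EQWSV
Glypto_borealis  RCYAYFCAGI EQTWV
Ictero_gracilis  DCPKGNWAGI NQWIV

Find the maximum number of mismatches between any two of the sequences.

9

Pairwise Hamming distances:
  Dendro_alba vs Glypto_borealis: 7
  Dendro_alba vs Ictero_gracilis: 6
  Glypto_borealis vs Ictero_gracilis: 9
The largest is 9, between Glypto_borealis and Ictero_gracilis.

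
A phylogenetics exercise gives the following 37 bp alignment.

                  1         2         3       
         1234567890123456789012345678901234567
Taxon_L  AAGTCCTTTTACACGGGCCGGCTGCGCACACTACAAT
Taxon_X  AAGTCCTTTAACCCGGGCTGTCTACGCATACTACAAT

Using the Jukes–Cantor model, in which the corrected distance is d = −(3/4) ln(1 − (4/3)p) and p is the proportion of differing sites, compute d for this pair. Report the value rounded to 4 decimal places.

The sequences differ at positions 10 (T/A), 13 (A/C), 19 (C/T), 21 (G/T), 24 (G/A), 29 (C/T).
p = 6/37 = 0.162162.
d = −0.75 · ln(1 − (4/3)·0.162162) = −0.75 · ln(0.783784) = −0.75 · (-0.243622) = 0.1827.

0.1827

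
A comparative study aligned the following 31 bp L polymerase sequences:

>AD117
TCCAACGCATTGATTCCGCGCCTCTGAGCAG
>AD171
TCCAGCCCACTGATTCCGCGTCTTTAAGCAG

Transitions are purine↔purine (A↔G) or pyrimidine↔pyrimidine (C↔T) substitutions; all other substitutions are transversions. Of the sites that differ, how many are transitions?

Mismatches occur at site 5 (A/G, transition), site 7 (G/C, transversion), site 10 (T/C, transition), site 21 (C/T, transition), site 24 (C/T, transition), site 26 (G/A, transition).
Of the 6 differences, 5 transitions and 1 transversion, so the answer is 5.

5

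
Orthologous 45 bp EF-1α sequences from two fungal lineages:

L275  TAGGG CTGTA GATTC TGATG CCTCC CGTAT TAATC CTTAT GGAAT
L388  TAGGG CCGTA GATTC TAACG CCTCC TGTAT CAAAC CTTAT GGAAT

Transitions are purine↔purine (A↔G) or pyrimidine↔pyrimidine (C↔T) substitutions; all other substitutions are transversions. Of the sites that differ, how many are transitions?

The sequences differ at positions 7 (T/C, transition), 17 (G/A, transition), 19 (T/C, transition), 26 (C/T, transition), 31 (T/C, transition), 34 (T/A, transversion).
Of the 6 differences, 5 transitions and 1 transversion, so the answer is 5.

5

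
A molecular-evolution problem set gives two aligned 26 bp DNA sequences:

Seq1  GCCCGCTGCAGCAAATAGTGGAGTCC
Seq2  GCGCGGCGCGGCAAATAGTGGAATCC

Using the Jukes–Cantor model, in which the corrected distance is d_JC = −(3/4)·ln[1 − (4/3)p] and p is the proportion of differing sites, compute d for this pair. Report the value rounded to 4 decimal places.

0.2222

Mismatches occur at site 3 (C↔G), site 6 (C↔G), site 7 (T↔C), site 10 (A↔G), site 23 (G↔A).
p = 5/26 = 0.192308.
d = −0.75 · ln(1 − (4/3)·0.192308) = −0.75 · ln(0.743589) = −0.75 · (-0.296267) = 0.2222.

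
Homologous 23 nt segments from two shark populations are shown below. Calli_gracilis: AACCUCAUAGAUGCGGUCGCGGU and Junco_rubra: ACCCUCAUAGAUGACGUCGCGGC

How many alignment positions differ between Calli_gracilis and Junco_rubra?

4

Mismatches occur at site 2 (A→C), site 14 (C→A), site 15 (G→C), site 23 (U→C).
That gives 4 mismatches out of 23 aligned sites, so the Hamming distance is 4.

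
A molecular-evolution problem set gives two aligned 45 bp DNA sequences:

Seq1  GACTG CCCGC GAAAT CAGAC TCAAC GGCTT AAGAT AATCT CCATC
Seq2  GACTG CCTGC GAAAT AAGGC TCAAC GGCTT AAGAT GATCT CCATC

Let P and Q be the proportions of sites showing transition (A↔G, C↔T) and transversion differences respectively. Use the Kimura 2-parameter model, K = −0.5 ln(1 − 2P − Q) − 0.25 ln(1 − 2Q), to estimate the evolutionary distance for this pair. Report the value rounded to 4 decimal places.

Mismatches occur at site 8 (C↔T, transition), site 16 (C↔A, transversion), site 19 (A↔G, transition), site 36 (A↔G, transition).
Of the 4 differences, 3 transitions and 1 transversion over 45 sites: P = 3/45 = 0.066667, Q = 1/45 = 0.022222.
d = −0.5·ln(0.844444) − 0.25·ln(0.955556) = −0.5·(-0.169077) − 0.25·(-0.045462) = 0.0959.

0.0959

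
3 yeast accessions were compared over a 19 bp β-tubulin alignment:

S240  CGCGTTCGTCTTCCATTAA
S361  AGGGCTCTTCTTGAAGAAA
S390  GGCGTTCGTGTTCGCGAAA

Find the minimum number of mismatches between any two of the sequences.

Pairwise Hamming distances:
  S240 vs S361: 8
  S240 vs S390: 6
  S361 vs S390: 8
The smallest is 6, between S240 and S390.

6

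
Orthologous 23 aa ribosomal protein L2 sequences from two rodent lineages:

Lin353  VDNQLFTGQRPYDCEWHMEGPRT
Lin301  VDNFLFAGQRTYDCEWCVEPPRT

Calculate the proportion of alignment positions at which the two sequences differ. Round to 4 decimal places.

Mismatches occur at site 4 (Q/F), site 7 (T/A), site 11 (P/T), site 17 (H/C), site 18 (M/V), site 20 (G/P).
There are 6 differences over 23 sites, so p = 6/23 = 0.2609.

0.2609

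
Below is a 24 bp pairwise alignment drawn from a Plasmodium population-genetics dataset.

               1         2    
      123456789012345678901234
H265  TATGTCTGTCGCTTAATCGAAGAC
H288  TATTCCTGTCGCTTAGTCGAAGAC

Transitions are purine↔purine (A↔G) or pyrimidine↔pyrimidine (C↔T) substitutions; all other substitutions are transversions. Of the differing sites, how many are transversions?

1

Mismatches occur at site 4 (G→T, transversion), site 5 (T→C, transition), site 16 (A→G, transition).
Of the 3 differences, 2 transitions and 1 transversion, so the answer is 1.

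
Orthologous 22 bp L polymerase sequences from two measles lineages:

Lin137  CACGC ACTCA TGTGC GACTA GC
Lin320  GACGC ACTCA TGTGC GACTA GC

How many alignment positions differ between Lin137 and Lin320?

The sequences differ at position 1 (C/G).
That gives 1 mismatch out of 22 aligned sites, so the Hamming distance is 1.

1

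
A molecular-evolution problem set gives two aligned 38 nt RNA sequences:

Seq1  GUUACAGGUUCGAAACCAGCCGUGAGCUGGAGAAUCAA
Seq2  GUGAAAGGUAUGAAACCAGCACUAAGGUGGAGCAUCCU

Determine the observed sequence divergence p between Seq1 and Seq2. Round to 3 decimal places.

Mismatches occur at site 3 (U→G), site 5 (C→A), site 10 (U→A), site 11 (C→U), site 21 (C→A), site 22 (G→C), site 24 (G→A), site 27 (C→G), site 33 (A→C), site 37 (A→C), site 38 (A→U).
There are 11 differences over 38 sites, so p = 11/38 = 0.289.

0.289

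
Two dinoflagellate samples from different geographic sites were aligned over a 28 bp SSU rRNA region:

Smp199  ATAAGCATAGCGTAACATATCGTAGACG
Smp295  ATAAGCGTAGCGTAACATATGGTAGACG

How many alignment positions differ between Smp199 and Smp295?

The sequences differ at positions 7 (A/G), 21 (C/G).
That gives 2 mismatches out of 28 aligned sites, so the Hamming distance is 2.

2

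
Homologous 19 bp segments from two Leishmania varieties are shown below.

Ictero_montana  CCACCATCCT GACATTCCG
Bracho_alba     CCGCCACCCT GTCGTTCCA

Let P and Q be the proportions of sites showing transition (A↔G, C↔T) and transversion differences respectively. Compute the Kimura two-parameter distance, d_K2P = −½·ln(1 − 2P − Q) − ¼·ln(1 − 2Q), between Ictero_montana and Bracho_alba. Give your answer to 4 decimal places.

0.3487

The sequences differ at positions 3 (A/G, transition), 7 (T/C, transition), 12 (A/T, transversion), 14 (A/G, transition), 19 (G/A, transition).
Of the 5 differences, 4 transitions and 1 transversion over 19 sites: P = 4/19 = 0.210526, Q = 1/19 = 0.052632.
d = −0.5·ln(0.526316) − 0.25·ln(0.894736) = −0.5·(-0.641853) − 0.25·(-0.111227) = 0.3487.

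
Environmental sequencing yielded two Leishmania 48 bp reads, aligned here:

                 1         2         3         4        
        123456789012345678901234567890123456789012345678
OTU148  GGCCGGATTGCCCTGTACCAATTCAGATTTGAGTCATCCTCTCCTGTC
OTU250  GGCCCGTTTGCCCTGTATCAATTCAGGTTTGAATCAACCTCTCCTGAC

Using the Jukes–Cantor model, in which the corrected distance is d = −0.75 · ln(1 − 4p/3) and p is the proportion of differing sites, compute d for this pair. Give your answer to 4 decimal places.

Differing sites — 5:G/C; 7:A/T; 18:C/T; 27:A/G; 33:G/A; 37:T/A; 47:T/A.
p = 7/48 = 0.145833.
d = −0.75 · ln(1 − (4/3)·0.145833) = −0.75 · ln(0.805556) = −0.75 · (-0.216223) = 0.1622.

0.1622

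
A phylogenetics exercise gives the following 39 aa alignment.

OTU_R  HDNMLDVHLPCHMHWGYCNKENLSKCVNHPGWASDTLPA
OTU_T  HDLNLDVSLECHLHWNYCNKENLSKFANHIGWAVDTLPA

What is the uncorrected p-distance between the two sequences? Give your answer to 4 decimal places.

The sequences differ at positions 3 (N/L), 4 (M/N), 8 (H/S), 10 (P/E), 13 (M/L), 16 (G/N), 26 (C/F), 27 (V/A), 30 (P/I), 34 (S/V).
There are 10 differences over 39 sites, so p = 10/39 = 0.2564.

0.2564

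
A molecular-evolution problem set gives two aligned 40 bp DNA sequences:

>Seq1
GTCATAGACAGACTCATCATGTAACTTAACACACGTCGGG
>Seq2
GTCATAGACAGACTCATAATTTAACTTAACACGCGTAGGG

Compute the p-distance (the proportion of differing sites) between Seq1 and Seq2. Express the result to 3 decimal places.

The sequences differ at positions 18 (C/A), 21 (G/T), 33 (A/G), 37 (C/A).
There are 4 differences over 40 sites, so p = 4/40 = 0.100.

0.100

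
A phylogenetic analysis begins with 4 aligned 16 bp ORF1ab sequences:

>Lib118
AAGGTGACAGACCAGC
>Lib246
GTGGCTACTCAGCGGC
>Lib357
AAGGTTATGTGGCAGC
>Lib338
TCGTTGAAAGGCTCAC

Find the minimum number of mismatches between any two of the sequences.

Pairwise Hamming distances:
  Lib118 vs Lib246: 8
  Lib118 vs Lib357: 6
  Lib118 vs Lib338: 8
  Lib246 vs Lib357: 8
  Lib246 vs Lib338: 13
  Lib357 vs Lib338: 11
The smallest is 6, between Lib118 and Lib357.

6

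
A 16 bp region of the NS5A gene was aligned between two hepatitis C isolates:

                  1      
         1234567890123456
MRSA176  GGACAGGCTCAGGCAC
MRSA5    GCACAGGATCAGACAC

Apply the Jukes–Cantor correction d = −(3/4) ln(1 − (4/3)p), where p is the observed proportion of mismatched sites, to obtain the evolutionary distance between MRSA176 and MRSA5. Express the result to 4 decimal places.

The sequences differ at positions 2 (G/C), 8 (C/A), 13 (G/A).
p = 3/16 = 0.187500.
d = −0.75 · ln(1 − (4/3)·0.187500) = −0.75 · ln(0.750000) = −0.75 · (-0.287682) = 0.2158.

0.2158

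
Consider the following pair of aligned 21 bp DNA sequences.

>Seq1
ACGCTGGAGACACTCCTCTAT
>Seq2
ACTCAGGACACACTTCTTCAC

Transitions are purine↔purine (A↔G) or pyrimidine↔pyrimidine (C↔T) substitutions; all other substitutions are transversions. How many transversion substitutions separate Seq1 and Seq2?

The sequences differ at positions 3 (G/T, transversion), 5 (T/A, transversion), 9 (G/C, transversion), 15 (C/T, transition), 18 (C/T, transition), 19 (T/C, transition), 21 (T/C, transition).
Of the 7 differences, 4 transitions and 3 transversions, so the answer is 3.

3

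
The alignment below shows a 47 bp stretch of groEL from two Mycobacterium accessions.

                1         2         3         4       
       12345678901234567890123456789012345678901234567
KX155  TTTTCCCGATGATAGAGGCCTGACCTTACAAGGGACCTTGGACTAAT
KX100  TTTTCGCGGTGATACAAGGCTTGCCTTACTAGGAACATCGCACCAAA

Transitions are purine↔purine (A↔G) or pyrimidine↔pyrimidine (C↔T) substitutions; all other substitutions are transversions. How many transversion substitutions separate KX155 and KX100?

8

The sequences differ at positions 6 (C/G, transversion), 9 (A/G, transition), 15 (G/C, transversion), 17 (G/A, transition), 19 (C/G, transversion), 22 (G/T, transversion), 23 (A/G, transition), 30 (A/T, transversion), 34 (G/A, transition), 37 (C/A, transversion), 39 (T/C, transition), 41 (G/C, transversion), 44 (T/C, transition), 47 (T/A, transversion).
Of the 14 differences, 6 transitions and 8 transversions, so the answer is 8.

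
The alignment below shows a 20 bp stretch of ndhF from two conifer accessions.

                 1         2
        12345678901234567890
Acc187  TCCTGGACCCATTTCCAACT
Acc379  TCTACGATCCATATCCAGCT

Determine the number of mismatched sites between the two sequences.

6

Differing sites — 3:C/T; 4:T/A; 5:G/C; 8:C/T; 13:T/A; 18:A/G.
That gives 6 mismatches out of 20 aligned sites, so the Hamming distance is 6.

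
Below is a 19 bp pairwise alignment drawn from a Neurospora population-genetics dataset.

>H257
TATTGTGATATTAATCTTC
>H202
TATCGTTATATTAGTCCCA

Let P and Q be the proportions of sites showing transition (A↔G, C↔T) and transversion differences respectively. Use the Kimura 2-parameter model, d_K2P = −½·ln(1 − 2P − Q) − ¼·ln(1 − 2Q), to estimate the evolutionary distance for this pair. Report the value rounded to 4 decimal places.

0.4327

Mismatches occur at site 4 (T/C, transition), site 7 (G/T, transversion), site 14 (A/G, transition), site 17 (T/C, transition), site 18 (T/C, transition), site 19 (C/A, transversion).
Of the 6 differences, 4 transitions and 2 transversions over 19 sites: P = 4/19 = 0.210526, Q = 2/19 = 0.105263.
d = −0.5·ln(0.473685) − 0.25·ln(0.789474) = −0.5·(-0.747213) − 0.25·(-0.236388) = 0.4327.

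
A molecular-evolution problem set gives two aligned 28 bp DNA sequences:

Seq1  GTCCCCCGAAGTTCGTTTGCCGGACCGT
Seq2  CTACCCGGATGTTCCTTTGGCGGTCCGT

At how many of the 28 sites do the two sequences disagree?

Mismatches occur at site 1 (G/C), site 3 (C/A), site 7 (C/G), site 10 (A/T), site 15 (G/C), site 20 (C/G), site 24 (A/T).
That gives 7 mismatches out of 28 aligned sites, so the Hamming distance is 7.

7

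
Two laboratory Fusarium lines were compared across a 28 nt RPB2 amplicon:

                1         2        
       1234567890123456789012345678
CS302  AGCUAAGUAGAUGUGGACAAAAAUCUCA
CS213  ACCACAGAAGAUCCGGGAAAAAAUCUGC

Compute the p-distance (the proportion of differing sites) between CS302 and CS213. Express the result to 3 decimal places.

Differing sites — 2:G/C; 4:U/A; 5:A/C; 8:U/A; 13:G/C; 14:U/C; 17:A/G; 18:C/A; 27:C/G; 28:A/C.
There are 10 differences over 28 sites, so p = 10/28 = 0.357.

0.357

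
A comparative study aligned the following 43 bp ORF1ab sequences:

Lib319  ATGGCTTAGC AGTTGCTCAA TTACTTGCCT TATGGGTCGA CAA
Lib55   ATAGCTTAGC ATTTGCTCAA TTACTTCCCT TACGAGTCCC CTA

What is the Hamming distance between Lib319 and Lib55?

Mismatches occur at site 3 (G/A), site 12 (G/T), site 27 (G/C), site 33 (T/C), site 35 (G/A), site 39 (G/C), site 40 (A/C), site 42 (A/T).
That gives 8 mismatches out of 43 aligned sites, so the Hamming distance is 8.

8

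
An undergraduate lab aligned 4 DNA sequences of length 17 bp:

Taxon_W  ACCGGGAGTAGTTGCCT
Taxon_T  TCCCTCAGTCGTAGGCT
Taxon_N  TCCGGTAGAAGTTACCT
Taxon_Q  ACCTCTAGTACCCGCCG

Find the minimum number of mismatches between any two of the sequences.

4

Pairwise Hamming distances:
  Taxon_W vs Taxon_T: 7
  Taxon_W vs Taxon_N: 4
  Taxon_W vs Taxon_Q: 7
  Taxon_T vs Taxon_N: 8
  Taxon_T vs Taxon_Q: 10
  Taxon_N vs Taxon_Q: 9
The smallest is 4, between Taxon_W and Taxon_N.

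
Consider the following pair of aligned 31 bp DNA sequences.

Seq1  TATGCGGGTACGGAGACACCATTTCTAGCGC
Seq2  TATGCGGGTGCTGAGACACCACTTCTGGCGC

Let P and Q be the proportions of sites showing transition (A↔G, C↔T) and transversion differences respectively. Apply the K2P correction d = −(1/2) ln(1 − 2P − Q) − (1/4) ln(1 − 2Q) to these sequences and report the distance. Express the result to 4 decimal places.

0.1446

The sequences differ at positions 10 (A/G, transition), 12 (G/T, transversion), 22 (T/C, transition), 27 (A/G, transition).
Of the 4 differences, 3 transitions and 1 transversion over 31 sites: P = 3/31 = 0.096774, Q = 1/31 = 0.032258.
d = −0.5·ln(0.774194) − 0.25·ln(0.935484) = −0.5·(-0.255933) − 0.25·(-0.066691) = 0.1446.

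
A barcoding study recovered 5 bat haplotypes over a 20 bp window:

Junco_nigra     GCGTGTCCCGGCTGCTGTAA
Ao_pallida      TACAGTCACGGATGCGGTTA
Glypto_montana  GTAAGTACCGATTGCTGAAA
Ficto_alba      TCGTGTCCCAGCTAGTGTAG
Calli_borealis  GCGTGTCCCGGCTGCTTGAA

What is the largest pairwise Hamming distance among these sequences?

12

Pairwise Hamming distances:
  Junco_nigra vs Ao_pallida: 8
  Junco_nigra vs Glypto_montana: 7
  Junco_nigra vs Ficto_alba: 5
  Junco_nigra vs Calli_borealis: 2
  Ao_pallida vs Glypto_montana: 10
  Ao_pallida vs Ficto_alba: 11
  Ao_pallida vs Calli_borealis: 10
  Glypto_montana vs Ficto_alba: 12
  Glypto_montana vs Calli_borealis: 8
  Ficto_alba vs Calli_borealis: 7
The largest is 12, between Glypto_montana and Ficto_alba.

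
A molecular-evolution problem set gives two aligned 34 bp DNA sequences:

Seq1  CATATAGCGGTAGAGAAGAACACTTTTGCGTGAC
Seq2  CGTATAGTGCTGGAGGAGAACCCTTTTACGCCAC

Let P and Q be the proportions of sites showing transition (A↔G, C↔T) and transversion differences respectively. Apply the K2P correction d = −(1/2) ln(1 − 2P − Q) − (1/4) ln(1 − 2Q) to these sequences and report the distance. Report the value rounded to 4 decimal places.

0.3395

Mismatches occur at site 2 (A↔G, transition), site 8 (C↔T, transition), site 10 (G↔C, transversion), site 12 (A↔G, transition), site 16 (A↔G, transition), site 22 (A↔C, transversion), site 28 (G↔A, transition), site 31 (T↔C, transition), site 32 (G↔C, transversion).
Of the 9 differences, 6 transitions and 3 transversions over 34 sites: P = 6/34 = 0.176471, Q = 3/34 = 0.088235.
d = −0.5·ln(0.558823) − 0.25·ln(0.823530) = −0.5·(-0.581922) − 0.25·(-0.194155) = 0.3395.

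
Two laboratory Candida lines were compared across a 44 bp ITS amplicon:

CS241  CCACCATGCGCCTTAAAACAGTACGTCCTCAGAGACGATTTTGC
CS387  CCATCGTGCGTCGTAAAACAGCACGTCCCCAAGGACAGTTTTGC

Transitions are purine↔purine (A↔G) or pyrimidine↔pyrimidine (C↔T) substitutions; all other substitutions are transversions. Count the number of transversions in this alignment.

1

Differing sites — 4:C/T (Ti); 6:A/G (Ti); 11:C/T (Ti); 13:T/G (Tv); 22:T/C (Ti); 29:T/C (Ti); 32:G/A (Ti); 33:A/G (Ti); 37:G/A (Ti); 38:A/G (Ti).
Of the 10 differences, 9 transitions and 1 transversion, so the answer is 1.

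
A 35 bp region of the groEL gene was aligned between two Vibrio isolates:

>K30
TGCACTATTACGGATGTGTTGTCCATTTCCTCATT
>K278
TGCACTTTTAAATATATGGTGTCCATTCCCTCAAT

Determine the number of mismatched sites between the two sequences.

8

The sequences differ at positions 7 (A/T), 11 (C/A), 12 (G/A), 13 (G/T), 16 (G/A), 19 (T/G), 28 (T/C), 34 (T/A).
That gives 8 mismatches out of 35 aligned sites, so the Hamming distance is 8.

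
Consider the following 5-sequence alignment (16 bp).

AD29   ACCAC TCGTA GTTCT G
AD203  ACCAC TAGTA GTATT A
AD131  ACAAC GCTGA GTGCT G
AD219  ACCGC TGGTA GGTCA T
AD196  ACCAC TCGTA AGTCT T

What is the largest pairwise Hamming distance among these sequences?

10

Pairwise Hamming distances:
  AD29 vs AD203: 4
  AD29 vs AD131: 5
  AD29 vs AD219: 5
  AD29 vs AD196: 3
  AD203 vs AD131: 8
  AD203 vs AD219: 7
  AD203 vs AD196: 6
  AD131 vs AD219: 10
  AD131 vs AD196: 8
  AD219 vs AD196: 4
The largest is 10, between AD131 and AD219.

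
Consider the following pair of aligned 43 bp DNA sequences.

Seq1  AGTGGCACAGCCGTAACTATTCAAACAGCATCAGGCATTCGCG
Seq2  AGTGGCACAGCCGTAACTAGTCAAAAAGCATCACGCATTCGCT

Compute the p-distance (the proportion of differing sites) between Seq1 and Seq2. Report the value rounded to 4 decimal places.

0.0930

The sequences differ at positions 20 (T/G), 26 (C/A), 34 (G/C), 43 (G/T).
There are 4 differences over 43 sites, so p = 4/43 = 0.0930.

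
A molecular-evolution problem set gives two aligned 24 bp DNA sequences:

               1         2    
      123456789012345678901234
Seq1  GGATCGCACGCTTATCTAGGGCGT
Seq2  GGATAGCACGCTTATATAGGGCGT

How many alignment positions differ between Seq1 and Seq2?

Mismatches occur at site 5 (C→A), site 16 (C→A).
That gives 2 mismatches out of 24 aligned sites, so the Hamming distance is 2.

2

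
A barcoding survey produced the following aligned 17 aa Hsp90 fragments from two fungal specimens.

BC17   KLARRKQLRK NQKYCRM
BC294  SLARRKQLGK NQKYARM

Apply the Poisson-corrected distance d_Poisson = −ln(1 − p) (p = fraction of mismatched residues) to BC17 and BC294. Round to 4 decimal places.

Mismatches occur at site 1 (K/S), site 9 (R/G), site 15 (C/A).
p = 3/17 = 0.176471.
d = −ln(1 − 0.176471) = −ln(0.823529) = 0.1942.

0.1942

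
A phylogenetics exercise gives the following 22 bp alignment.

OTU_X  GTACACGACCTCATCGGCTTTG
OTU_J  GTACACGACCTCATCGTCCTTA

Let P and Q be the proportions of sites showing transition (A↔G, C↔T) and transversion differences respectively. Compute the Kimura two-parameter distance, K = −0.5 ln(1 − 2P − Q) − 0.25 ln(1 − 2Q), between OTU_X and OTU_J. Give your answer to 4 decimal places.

The sequences differ at positions 17 (G/T, transversion), 19 (T/C, transition), 22 (G/A, transition).
Of the 3 differences, 2 transitions and 1 transversion over 22 sites: P = 2/22 = 0.090909, Q = 1/22 = 0.045455.
d = −0.5·ln(0.772727) − 0.25·ln(0.909090) = −0.5·(-0.257829) − 0.25·(-0.095311) = 0.1527.

0.1527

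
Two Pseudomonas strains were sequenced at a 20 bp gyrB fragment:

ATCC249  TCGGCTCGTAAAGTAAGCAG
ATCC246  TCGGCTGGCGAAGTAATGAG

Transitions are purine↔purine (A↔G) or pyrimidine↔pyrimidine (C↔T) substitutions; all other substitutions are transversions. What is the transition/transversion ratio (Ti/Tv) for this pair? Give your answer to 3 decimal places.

The sequences differ at positions 7 (C/G, transversion), 9 (T/C, transition), 10 (A/G, transition), 17 (G/T, transversion), 18 (C/G, transversion).
Of the 5 differences, 2 transitions and 3 transversions, so Ti/Tv = 2/3 = 0.667.

0.667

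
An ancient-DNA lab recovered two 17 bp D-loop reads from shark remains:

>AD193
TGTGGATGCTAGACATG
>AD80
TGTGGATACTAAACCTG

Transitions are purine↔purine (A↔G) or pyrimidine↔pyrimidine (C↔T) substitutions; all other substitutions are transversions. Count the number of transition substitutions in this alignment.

Mismatches occur at site 8 (G↔A, transition), site 12 (G↔A, transition), site 15 (A↔C, transversion).
Of the 3 differences, 2 transitions and 1 transversion, so the answer is 2.

2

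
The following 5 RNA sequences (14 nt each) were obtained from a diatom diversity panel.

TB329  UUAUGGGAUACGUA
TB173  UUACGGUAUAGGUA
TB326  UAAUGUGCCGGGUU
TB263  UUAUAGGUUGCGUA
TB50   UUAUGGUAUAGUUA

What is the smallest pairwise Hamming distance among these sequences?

Pairwise Hamming distances:
  TB329 vs TB173: 3
  TB329 vs TB326: 7
  TB329 vs TB263: 3
  TB329 vs TB50: 3
  TB173 vs TB326: 8
  TB173 vs TB263: 6
  TB173 vs TB50: 2
  TB326 vs TB263: 7
  TB326 vs TB50: 8
  TB263 vs TB50: 6
The smallest is 2, between TB173 and TB50.

2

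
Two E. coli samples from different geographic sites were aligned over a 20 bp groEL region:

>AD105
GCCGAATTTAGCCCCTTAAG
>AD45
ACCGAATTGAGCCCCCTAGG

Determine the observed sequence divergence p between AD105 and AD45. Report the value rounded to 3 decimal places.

0.200

Mismatches occur at site 1 (G→A), site 9 (T→G), site 16 (T→C), site 19 (A→G).
There are 4 differences over 20 sites, so p = 4/20 = 0.200.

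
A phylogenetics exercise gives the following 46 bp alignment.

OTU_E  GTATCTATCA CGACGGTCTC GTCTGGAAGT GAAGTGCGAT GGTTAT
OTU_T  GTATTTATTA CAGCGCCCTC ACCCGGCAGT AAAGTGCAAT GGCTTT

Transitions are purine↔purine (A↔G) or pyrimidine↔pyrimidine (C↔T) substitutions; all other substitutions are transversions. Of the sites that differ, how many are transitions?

Mismatches occur at site 5 (C/T, transition), site 9 (C/T, transition), site 12 (G/A, transition), site 13 (A/G, transition), site 16 (G/C, transversion), site 17 (T/C, transition), site 21 (G/A, transition), site 22 (T/C, transition), site 24 (T/C, transition), site 27 (A/C, transversion), site 31 (G/A, transition), site 38 (G/A, transition), site 43 (T/C, transition), site 45 (A/T, transversion).
Of the 14 differences, 11 transitions and 3 transversions, so the answer is 11.

11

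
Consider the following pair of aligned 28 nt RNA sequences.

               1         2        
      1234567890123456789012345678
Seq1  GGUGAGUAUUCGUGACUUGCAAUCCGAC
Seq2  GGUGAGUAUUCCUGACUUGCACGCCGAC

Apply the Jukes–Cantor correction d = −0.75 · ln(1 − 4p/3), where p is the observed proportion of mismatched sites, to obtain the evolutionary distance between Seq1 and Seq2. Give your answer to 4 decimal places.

Mismatches occur at site 12 (G→C), site 22 (A→C), site 23 (U→G).
p = 3/28 = 0.107143.
d = −0.75 · ln(1 − (4/3)·0.107143) = −0.75 · ln(0.857143) = −0.75 · (-0.154151) = 0.1156.

0.1156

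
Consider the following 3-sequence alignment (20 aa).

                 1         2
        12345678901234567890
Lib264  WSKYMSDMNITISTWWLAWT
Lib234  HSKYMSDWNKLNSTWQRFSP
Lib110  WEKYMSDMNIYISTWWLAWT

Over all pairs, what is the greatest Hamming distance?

Pairwise Hamming distances:
  Lib264 vs Lib234: 10
  Lib264 vs Lib110: 2
  Lib234 vs Lib110: 11
The largest is 11, between Lib234 and Lib110.

11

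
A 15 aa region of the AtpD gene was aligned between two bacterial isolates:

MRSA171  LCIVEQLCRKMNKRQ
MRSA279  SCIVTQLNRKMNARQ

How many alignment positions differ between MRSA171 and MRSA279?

4

Differing sites — 1:L/S; 5:E/T; 8:C/N; 13:K/A.
That gives 4 mismatches out of 15 aligned sites, so the Hamming distance is 4.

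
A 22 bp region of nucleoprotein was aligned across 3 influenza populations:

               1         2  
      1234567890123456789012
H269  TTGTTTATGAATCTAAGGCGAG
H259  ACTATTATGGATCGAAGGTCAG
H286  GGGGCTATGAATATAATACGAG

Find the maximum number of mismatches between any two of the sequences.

12

Pairwise Hamming distances:
  H269 vs H259: 8
  H269 vs H286: 7
  H259 vs H286: 12
The largest is 12, between H259 and H286.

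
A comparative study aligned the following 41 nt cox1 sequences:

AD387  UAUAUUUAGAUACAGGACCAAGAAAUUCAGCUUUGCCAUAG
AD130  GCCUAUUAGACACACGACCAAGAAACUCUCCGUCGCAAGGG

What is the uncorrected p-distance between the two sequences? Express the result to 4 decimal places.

0.3659

Differing sites — 1:U/G; 2:A/C; 3:U/C; 4:A/U; 5:U/A; 11:U/C; 15:G/C; 26:U/C; 29:A/U; 30:G/C; 32:U/G; 34:U/C; 37:C/A; 39:U/G; 40:A/G.
There are 15 differences over 41 sites, so p = 15/41 = 0.3659.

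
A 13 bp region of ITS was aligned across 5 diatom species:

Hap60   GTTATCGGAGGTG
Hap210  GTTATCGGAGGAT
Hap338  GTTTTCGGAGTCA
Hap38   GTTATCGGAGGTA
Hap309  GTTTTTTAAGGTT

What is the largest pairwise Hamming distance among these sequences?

6

Pairwise Hamming distances:
  Hap60 vs Hap210: 2
  Hap60 vs Hap338: 4
  Hap60 vs Hap38: 1
  Hap60 vs Hap309: 5
  Hap210 vs Hap338: 4
  Hap210 vs Hap38: 2
  Hap210 vs Hap309: 5
  Hap338 vs Hap38: 3
  Hap338 vs Hap309: 6
  Hap38 vs Hap309: 5
The largest is 6, between Hap338 and Hap309.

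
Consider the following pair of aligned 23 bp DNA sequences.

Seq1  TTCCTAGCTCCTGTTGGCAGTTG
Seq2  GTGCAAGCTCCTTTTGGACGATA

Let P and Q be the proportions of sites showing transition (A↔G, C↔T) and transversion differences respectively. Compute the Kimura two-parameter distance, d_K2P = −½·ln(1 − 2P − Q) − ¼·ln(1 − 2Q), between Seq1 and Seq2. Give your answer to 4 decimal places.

Differing sites — 1:T/G (Tv); 3:C/G (Tv); 5:T/A (Tv); 13:G/T (Tv); 18:C/A (Tv); 19:A/C (Tv); 21:T/A (Tv); 23:G/A (Ti).
Of the 8 differences, 1 transition and 7 transversions over 23 sites: P = 1/23 = 0.043478, Q = 7/23 = 0.304348.
d = −0.5·ln(0.608696) − 0.25·ln(0.391304) = −0.5·(-0.496436) − 0.25·(-0.938271) = 0.4828.

0.4828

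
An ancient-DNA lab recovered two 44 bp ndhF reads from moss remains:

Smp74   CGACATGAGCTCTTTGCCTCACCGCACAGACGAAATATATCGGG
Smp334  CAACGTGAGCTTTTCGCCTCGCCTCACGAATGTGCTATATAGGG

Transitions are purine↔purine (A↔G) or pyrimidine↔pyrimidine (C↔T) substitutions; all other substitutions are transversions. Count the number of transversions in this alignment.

Differing sites — 2:G/A (Ti); 5:A/G (Ti); 12:C/T (Ti); 15:T/C (Ti); 21:A/G (Ti); 24:G/T (Tv); 28:A/G (Ti); 29:G/A (Ti); 31:C/T (Ti); 33:A/T (Tv); 34:A/G (Ti); 35:A/C (Tv); 41:C/A (Tv).
Of the 13 differences, 9 transitions and 4 transversions, so the answer is 4.

4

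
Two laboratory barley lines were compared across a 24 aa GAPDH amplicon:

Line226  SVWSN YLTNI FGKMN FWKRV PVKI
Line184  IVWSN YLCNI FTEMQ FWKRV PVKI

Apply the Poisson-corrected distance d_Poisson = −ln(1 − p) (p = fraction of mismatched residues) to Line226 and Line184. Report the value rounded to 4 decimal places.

Differing sites — 1:S/I; 8:T/C; 12:G/T; 13:K/E; 15:N/Q.
p = 5/24 = 0.208333.
d = −ln(1 − 0.208333) = −ln(0.791667) = 0.2336.

0.2336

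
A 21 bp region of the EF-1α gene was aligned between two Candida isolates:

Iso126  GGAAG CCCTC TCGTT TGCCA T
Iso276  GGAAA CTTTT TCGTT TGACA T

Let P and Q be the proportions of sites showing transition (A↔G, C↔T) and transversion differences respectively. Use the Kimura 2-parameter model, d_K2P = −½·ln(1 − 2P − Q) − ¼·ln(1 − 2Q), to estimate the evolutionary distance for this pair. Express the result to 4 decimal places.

Mismatches occur at site 5 (G/A, transition), site 7 (C/T, transition), site 8 (C/T, transition), site 10 (C/T, transition), site 18 (C/A, transversion).
Of the 5 differences, 4 transitions and 1 transversion over 21 sites: P = 4/21 = 0.190476, Q = 1/21 = 0.047619.
d = −0.5·ln(0.571429) − 0.25·ln(0.904762) = −0.5·(-0.559615) − 0.25·(-0.100083) = 0.3048.

0.3048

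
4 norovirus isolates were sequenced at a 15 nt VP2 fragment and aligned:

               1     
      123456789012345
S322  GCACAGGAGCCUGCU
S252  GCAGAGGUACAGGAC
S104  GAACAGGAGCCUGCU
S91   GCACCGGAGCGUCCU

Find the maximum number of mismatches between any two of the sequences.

9

Pairwise Hamming distances:
  S322 vs S252: 7
  S322 vs S104: 1
  S322 vs S91: 3
  S252 vs S104: 8
  S252 vs S91: 9
  S104 vs S91: 4
The largest is 9, between S252 and S91.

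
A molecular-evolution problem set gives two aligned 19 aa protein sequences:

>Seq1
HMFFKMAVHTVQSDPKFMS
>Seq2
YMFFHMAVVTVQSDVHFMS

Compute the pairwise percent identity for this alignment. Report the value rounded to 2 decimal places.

73.68%

Differing sites — 1:H/Y; 5:K/H; 9:H/V; 15:P/V; 16:K/H.
14 of the 19 sites match, so the percent identity is 14/19 × 100 = 73.68%.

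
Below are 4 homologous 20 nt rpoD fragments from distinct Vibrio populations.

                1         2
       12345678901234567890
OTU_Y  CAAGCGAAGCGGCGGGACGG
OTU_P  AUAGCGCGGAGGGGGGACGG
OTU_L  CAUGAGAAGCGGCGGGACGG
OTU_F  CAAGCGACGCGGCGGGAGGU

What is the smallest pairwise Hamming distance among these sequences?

2

Pairwise Hamming distances:
  OTU_Y vs OTU_P: 6
  OTU_Y vs OTU_L: 2
  OTU_Y vs OTU_F: 3
  OTU_P vs OTU_L: 8
  OTU_P vs OTU_F: 8
  OTU_L vs OTU_F: 5
The smallest is 2, between OTU_Y and OTU_L.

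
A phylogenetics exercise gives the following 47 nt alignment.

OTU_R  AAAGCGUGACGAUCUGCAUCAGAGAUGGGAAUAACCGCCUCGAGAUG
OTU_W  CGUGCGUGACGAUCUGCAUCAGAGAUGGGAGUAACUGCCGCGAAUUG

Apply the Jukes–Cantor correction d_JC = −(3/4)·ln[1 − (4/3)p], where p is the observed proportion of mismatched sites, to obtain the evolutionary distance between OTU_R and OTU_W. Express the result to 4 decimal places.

0.1931

The sequences differ at positions 1 (A/C), 2 (A/G), 3 (A/U), 31 (A/G), 36 (C/U), 40 (U/G), 44 (G/A), 45 (A/U).
p = 8/47 = 0.170213.
d = −0.75 · ln(1 − (4/3)·0.170213) = −0.75 · ln(0.773049) = −0.75 · (-0.257413) = 0.1931.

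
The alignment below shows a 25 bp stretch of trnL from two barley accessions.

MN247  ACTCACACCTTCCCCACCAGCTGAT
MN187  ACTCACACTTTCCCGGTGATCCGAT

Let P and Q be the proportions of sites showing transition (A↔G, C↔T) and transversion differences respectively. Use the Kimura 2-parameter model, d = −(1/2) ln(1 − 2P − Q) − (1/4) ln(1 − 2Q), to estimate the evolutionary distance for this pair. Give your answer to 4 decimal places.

0.3585

Mismatches occur at site 9 (C→T, transition), site 15 (C→G, transversion), site 16 (A→G, transition), site 17 (C→T, transition), site 18 (C→G, transversion), site 20 (G→T, transversion), site 22 (T→C, transition).
Of the 7 differences, 4 transitions and 3 transversions over 25 sites: P = 4/25 = 0.160000, Q = 3/25 = 0.120000.
d = −0.5·ln(0.560000) − 0.25·ln(0.760000) = −0.5·(-0.579818) − 0.25·(-0.274437) = 0.3585.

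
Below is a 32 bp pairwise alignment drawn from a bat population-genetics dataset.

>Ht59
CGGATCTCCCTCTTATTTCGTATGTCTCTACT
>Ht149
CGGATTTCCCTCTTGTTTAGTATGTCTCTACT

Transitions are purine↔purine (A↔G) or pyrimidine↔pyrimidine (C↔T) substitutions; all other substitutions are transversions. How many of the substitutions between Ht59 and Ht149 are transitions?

2

The sequences differ at positions 6 (C/T, transition), 15 (A/G, transition), 19 (C/A, transversion).
Of the 3 differences, 2 transitions and 1 transversion, so the answer is 2.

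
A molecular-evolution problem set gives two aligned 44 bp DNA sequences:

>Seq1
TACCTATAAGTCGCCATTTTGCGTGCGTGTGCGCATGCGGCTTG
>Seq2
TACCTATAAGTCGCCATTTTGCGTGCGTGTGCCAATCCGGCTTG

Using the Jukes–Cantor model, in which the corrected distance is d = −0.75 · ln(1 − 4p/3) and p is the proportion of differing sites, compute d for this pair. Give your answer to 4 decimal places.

The sequences differ at positions 33 (G/C), 34 (C/A), 37 (G/C).
p = 3/44 = 0.068182.
d = −0.75 · ln(1 − (4/3)·0.068182) = −0.75 · ln(0.909091) = −0.75 · (-0.095310) = 0.0715.

0.0715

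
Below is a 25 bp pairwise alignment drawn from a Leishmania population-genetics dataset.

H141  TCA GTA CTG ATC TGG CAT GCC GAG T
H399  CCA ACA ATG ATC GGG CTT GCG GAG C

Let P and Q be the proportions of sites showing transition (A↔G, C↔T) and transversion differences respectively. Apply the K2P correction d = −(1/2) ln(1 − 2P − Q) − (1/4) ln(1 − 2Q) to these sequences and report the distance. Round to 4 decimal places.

The sequences differ at positions 1 (T/C, transition), 4 (G/A, transition), 5 (T/C, transition), 7 (C/A, transversion), 13 (T/G, transversion), 17 (A/T, transversion), 21 (C/G, transversion), 25 (T/C, transition).
Of the 8 differences, 4 transitions and 4 transversions over 25 sites: P = 4/25 = 0.160000, Q = 4/25 = 0.160000.
d = −0.5·ln(0.520000) − 0.25·ln(0.680000) = −0.5·(-0.653926) − 0.25·(-0.385662) = 0.4234.

0.4234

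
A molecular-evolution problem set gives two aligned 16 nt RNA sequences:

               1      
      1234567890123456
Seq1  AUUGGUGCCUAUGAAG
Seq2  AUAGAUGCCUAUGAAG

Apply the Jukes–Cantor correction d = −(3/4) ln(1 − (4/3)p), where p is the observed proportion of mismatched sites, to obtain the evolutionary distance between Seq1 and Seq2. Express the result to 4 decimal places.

0.1367

Mismatches occur at site 3 (U/A), site 5 (G/A).
p = 2/16 = 0.125000.
d = −0.75 · ln(1 − (4/3)·0.125000) = −0.75 · ln(0.833333) = −0.75 · (-0.182322) = 0.1367.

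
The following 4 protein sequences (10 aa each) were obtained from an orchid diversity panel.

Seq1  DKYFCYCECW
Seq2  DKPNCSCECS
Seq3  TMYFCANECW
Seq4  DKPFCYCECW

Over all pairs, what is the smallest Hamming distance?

1

Pairwise Hamming distances:
  Seq1 vs Seq2: 4
  Seq1 vs Seq3: 4
  Seq1 vs Seq4: 1
  Seq2 vs Seq3: 7
  Seq2 vs Seq4: 3
  Seq3 vs Seq4: 5
The smallest is 1, between Seq1 and Seq4.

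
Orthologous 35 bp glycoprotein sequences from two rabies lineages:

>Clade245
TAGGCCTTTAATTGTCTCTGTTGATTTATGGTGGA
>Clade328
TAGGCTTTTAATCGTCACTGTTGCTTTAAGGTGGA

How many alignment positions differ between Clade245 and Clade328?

5

Mismatches occur at site 6 (C/T), site 13 (T/C), site 17 (T/A), site 24 (A/C), site 29 (T/A).
That gives 5 mismatches out of 35 aligned sites, so the Hamming distance is 5.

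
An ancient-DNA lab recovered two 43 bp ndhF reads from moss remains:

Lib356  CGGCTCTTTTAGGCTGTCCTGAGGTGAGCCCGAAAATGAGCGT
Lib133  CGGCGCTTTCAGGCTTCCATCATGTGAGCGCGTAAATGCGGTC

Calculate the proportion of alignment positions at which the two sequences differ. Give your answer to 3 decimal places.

0.302

The sequences differ at positions 5 (T/G), 10 (T/C), 16 (G/T), 17 (T/C), 19 (C/A), 21 (G/C), 23 (G/T), 30 (C/G), 33 (A/T), 39 (A/C), 41 (C/G), 42 (G/T), 43 (T/C).
There are 13 differences over 43 sites, so p = 13/43 = 0.302.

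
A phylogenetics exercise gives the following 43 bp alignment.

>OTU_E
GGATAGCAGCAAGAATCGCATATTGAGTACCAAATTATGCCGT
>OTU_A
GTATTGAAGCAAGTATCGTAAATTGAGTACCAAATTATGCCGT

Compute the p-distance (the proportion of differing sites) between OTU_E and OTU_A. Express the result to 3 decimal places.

Differing sites — 2:G/T; 5:A/T; 7:C/A; 14:A/T; 19:C/T; 21:T/A.
There are 6 differences over 43 sites, so p = 6/43 = 0.140.

0.140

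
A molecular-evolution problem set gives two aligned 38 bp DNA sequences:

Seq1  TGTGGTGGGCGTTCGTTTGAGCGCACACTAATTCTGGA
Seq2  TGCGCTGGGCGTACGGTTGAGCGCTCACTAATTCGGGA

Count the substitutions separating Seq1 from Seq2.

Differing sites — 3:T/C; 5:G/C; 13:T/A; 16:T/G; 25:A/T; 35:T/G.
That gives 6 mismatches out of 38 aligned sites, so the Hamming distance is 6.

6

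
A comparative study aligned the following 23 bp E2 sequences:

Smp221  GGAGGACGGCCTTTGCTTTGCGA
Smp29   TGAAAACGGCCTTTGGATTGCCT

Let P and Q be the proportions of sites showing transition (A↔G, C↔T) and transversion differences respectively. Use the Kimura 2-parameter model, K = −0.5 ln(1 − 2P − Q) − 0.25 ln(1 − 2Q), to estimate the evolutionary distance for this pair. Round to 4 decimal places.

0.3909

Differing sites — 1:G/T (Tv); 4:G/A (Ti); 5:G/A (Ti); 16:C/G (Tv); 17:T/A (Tv); 22:G/C (Tv); 23:A/T (Tv).
Of the 7 differences, 2 transitions and 5 transversions over 23 sites: P = 2/23 = 0.086957, Q = 5/23 = 0.217391.
d = −0.5·ln(0.608695) − 0.25·ln(0.565218) = −0.5·(-0.496438) − 0.25·(-0.570544) = 0.3909.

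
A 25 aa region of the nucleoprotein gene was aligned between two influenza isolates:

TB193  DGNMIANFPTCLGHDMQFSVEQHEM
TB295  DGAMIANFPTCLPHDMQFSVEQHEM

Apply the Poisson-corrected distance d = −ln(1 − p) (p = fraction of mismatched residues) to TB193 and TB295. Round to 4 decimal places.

0.0834

The sequences differ at positions 3 (N/A), 13 (G/P).
p = 2/25 = 0.080000.
d = −ln(1 − 0.080000) = −ln(0.920000) = 0.0834.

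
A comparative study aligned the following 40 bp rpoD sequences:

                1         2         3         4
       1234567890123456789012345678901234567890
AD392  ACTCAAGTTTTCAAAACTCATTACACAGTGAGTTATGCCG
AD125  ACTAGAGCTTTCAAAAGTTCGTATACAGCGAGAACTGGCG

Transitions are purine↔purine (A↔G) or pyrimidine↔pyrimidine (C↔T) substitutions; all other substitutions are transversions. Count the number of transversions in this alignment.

Differing sites — 4:C/A (Tv); 5:A/G (Ti); 8:T/C (Ti); 17:C/G (Tv); 19:C/T (Ti); 20:A/C (Tv); 21:T/G (Tv); 24:C/T (Ti); 29:T/C (Ti); 33:T/A (Tv); 34:T/A (Tv); 35:A/C (Tv); 38:C/G (Tv).
Of the 13 differences, 5 transitions and 8 transversions, so the answer is 8.

8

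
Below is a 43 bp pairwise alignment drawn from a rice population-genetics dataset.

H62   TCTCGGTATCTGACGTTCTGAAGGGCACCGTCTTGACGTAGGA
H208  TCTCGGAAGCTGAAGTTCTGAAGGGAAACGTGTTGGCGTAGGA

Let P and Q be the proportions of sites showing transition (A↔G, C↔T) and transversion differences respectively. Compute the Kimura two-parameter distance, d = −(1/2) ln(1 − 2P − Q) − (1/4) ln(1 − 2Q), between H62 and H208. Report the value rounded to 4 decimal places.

Mismatches occur at site 7 (T↔A, transversion), site 9 (T↔G, transversion), site 14 (C↔A, transversion), site 26 (C↔A, transversion), site 28 (C↔A, transversion), site 32 (C↔G, transversion), site 36 (A↔G, transition).
Of the 7 differences, 1 transition and 6 transversions over 43 sites: P = 1/43 = 0.023256, Q = 6/43 = 0.139535.
d = −0.5·ln(0.813953) − 0.25·ln(0.720930) = −0.5·(-0.205853) − 0.25·(-0.327213) = 0.1847.

0.1847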